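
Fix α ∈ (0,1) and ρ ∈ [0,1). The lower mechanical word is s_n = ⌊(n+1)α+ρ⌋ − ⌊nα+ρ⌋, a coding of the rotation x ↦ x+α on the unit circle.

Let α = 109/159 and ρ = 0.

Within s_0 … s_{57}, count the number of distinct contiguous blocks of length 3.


t_n = ⌊(n·109)/159⌋ for n = 0 … 58:
  n=0…9: ⌊0/159⌋=0 ⌊109/159⌋=0 ⌊218/159⌋=1 ⌊327/159⌋=2 ⌊436/159⌋=2 ⌊545/159⌋=3 ⌊654/159⌋=4 ⌊763/159⌋=4 ⌊872/159⌋=5 ⌊981/159⌋=6
  n=10…19: ⌊1090/159⌋=6 ⌊1199/159⌋=7 ⌊1308/159⌋=8 ⌊1417/159⌋=8 ⌊1526/159⌋=9 ⌊1635/159⌋=10 ⌊1744/159⌋=10 ⌊1853/159⌋=11 ⌊1962/159⌋=12 ⌊2071/159⌋=13
  n=20…29: ⌊2180/159⌋=13 ⌊2289/159⌋=14 ⌊2398/159⌋=15 ⌊2507/159⌋=15 ⌊2616/159⌋=16 ⌊2725/159⌋=17 ⌊2834/159⌋=17 ⌊2943/159⌋=18 ⌊3052/159⌋=19 ⌊3161/159⌋=19
  n=30…39: ⌊3270/159⌋=20 ⌊3379/159⌋=21 ⌊3488/159⌋=21 ⌊3597/159⌋=22 ⌊3706/159⌋=23 ⌊3815/159⌋=23 ⌊3924/159⌋=24 ⌊4033/159⌋=25 ⌊4142/159⌋=26 ⌊4251/159⌋=26
  n=40…49: ⌊4360/159⌋=27 ⌊4469/159⌋=28 ⌊4578/159⌋=28 ⌊4687/159⌋=29 ⌊4796/159⌋=30 ⌊4905/159⌋=30 ⌊5014/159⌋=31 ⌊5123/159⌋=32 ⌊5232/159⌋=32 ⌊5341/159⌋=33
  n=50…58: ⌊5450/159⌋=34 ⌊5559/159⌋=34 ⌊5668/159⌋=35 ⌊5777/159⌋=36 ⌊5886/159⌋=37 ⌊5995/159⌋=37 ⌊6104/159⌋=38 ⌊6213/159⌋=39 ⌊6322/159⌋=39
s_n = t_(n+1) − t_n for n = 0 … 57 gives
prefix = 0110110110110110111011011011011011011101101101101101110110
slide a length-3 window over [0..2] … [55..57] (56 windows); first occurrence of each distinct factor:
  [  0..  2] 011
  [  1..  3] 110
  [  2..  4] 101
  [ 16.. 18] 111
  (the other 52 windows repeat one of these)
distinct factors: {011, 101, 110, 111}
count = 4  (Sturmian bound for length 3 is 4)

4


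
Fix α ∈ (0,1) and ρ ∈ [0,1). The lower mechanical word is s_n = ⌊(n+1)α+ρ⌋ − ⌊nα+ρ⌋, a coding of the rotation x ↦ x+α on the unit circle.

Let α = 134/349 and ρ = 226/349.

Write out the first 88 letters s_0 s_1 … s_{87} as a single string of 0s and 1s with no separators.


1001001010010100100101001010010010100101001001010010010100101001001010010100100101001010

n=0: ⌊(1·134+226)/349⌋ − ⌊(0·134+226)/349⌋ = ⌊360/349⌋ − ⌊226/349⌋ = 1 − 0 = 1
n=1: ⌊(2·134+226)/349⌋ − ⌊(1·134+226)/349⌋ = ⌊494/349⌋ − ⌊360/349⌋ = 1 − 1 = 0
n=2: ⌊(3·134+226)/349⌋ − ⌊(2·134+226)/349⌋ = ⌊628/349⌋ − ⌊494/349⌋ = 1 − 1 = 0
n=3: ⌊(4·134+226)/349⌋ − ⌊(3·134+226)/349⌋ = ⌊762/349⌋ − ⌊628/349⌋ = 2 − 1 = 1
n=4: ⌊(5·134+226)/349⌋ − ⌊(4·134+226)/349⌋ = ⌊896/349⌋ − ⌊762/349⌋ = 2 − 2 = 0
n=5: ⌊(6·134+226)/349⌋ − ⌊(5·134+226)/349⌋ = ⌊1030/349⌋ − ⌊896/349⌋ = 2 − 2 = 0
n=6: ⌊(7·134+226)/349⌋ − ⌊(6·134+226)/349⌋ = ⌊1164/349⌋ − ⌊1030/349⌋ = 3 − 2 = 1
n=7: ⌊(8·134+226)/349⌋ − ⌊(7·134+226)/349⌋ = ⌊1298/349⌋ − ⌊1164/349⌋ = 3 − 3 = 0
n=8: ⌊(9·134+226)/349⌋ − ⌊(8·134+226)/349⌋ = ⌊1432/349⌋ − ⌊1298/349⌋ = 4 − 3 = 1
n=9: ⌊(10·134+226)/349⌋ − ⌊(9·134+226)/349⌋ = ⌊1566/349⌋ − ⌊1432/349⌋ = 4 − 4 = 0
n=10: ⌊(11·134+226)/349⌋ − ⌊(10·134+226)/349⌋ = ⌊1700/349⌋ − ⌊1566/349⌋ = 4 − 4 = 0
n=11: ⌊(12·134+226)/349⌋ − ⌊(11·134+226)/349⌋ = ⌊1834/349⌋ − ⌊1700/349⌋ = 5 − 4 = 1
n=12: ⌊(13·134+226)/349⌋ − ⌊(12·134+226)/349⌋ = ⌊1968/349⌋ − ⌊1834/349⌋ = 5 − 5 = 0
n=13: ⌊(14·134+226)/349⌋ − ⌊(13·134+226)/349⌋ = ⌊2102/349⌋ − ⌊1968/349⌋ = 6 − 5 = 1
n=14: ⌊(15·134+226)/349⌋ − ⌊(14·134+226)/349⌋ = ⌊2236/349⌋ − ⌊2102/349⌋ = 6 − 6 = 0
n=15: ⌊(16·134+226)/349⌋ − ⌊(15·134+226)/349⌋ = ⌊2370/349⌋ − ⌊2236/349⌋ = 6 − 6 = 0
n=16: ⌊(17·134+226)/349⌋ − ⌊(16·134+226)/349⌋ = ⌊2504/349⌋ − ⌊2370/349⌋ = 7 − 6 = 1
n=17: ⌊(18·134+226)/349⌋ − ⌊(17·134+226)/349⌋ = ⌊2638/349⌋ − ⌊2504/349⌋ = 7 − 7 = 0
n=18: ⌊(19·134+226)/349⌋ − ⌊(18·134+226)/349⌋ = ⌊2772/349⌋ − ⌊2638/349⌋ = 7 − 7 = 0
n=19: ⌊(20·134+226)/349⌋ − ⌊(19·134+226)/349⌋ = ⌊2906/349⌋ − ⌊2772/349⌋ = 8 − 7 = 1
n=20: ⌊(21·134+226)/349⌋ − ⌊(20·134+226)/349⌋ = ⌊3040/349⌋ − ⌊2906/349⌋ = 8 − 8 = 0
n=21: ⌊(22·134+226)/349⌋ − ⌊(21·134+226)/349⌋ = ⌊3174/349⌋ − ⌊3040/349⌋ = 9 − 8 = 1
n=22: ⌊(23·134+226)/349⌋ − ⌊(22·134+226)/349⌋ = ⌊3308/349⌋ − ⌊3174/349⌋ = 9 − 9 = 0
n=23: ⌊(24·134+226)/349⌋ − ⌊(23·134+226)/349⌋ = ⌊3442/349⌋ − ⌊3308/349⌋ = 9 − 9 = 0
n=24: ⌊(25·134+226)/349⌋ − ⌊(24·134+226)/349⌋ = ⌊3576/349⌋ − ⌊3442/349⌋ = 10 − 9 = 1
n=25: ⌊(26·134+226)/349⌋ − ⌊(25·134+226)/349⌋ = ⌊3710/349⌋ − ⌊3576/349⌋ = 10 − 10 = 0
n=26: ⌊(27·134+226)/349⌋ − ⌊(26·134+226)/349⌋ = ⌊3844/349⌋ − ⌊3710/349⌋ = 11 − 10 = 1
n=27: ⌊(28·134+226)/349⌋ − ⌊(27·134+226)/349⌋ = ⌊3978/349⌋ − ⌊3844/349⌋ = 11 − 11 = 0
n=28: ⌊(29·134+226)/349⌋ − ⌊(28·134+226)/349⌋ = ⌊4112/349⌋ − ⌊3978/349⌋ = 11 − 11 = 0
n=29: ⌊(30·134+226)/349⌋ − ⌊(29·134+226)/349⌋ = ⌊4246/349⌋ − ⌊4112/349⌋ = 12 − 11 = 1
n=30: ⌊(31·134+226)/349⌋ − ⌊(30·134+226)/349⌋ = ⌊4380/349⌋ − ⌊4246/349⌋ = 12 − 12 = 0
n=31: ⌊(32·134+226)/349⌋ − ⌊(31·134+226)/349⌋ = ⌊4514/349⌋ − ⌊4380/349⌋ = 12 − 12 = 0
n=32: ⌊(33·134+226)/349⌋ − ⌊(32·134+226)/349⌋ = ⌊4648/349⌋ − ⌊4514/349⌋ = 13 − 12 = 1
n=33: ⌊(34·134+226)/349⌋ − ⌊(33·134+226)/349⌋ = ⌊4782/349⌋ − ⌊4648/349⌋ = 13 − 13 = 0
n=34: ⌊(35·134+226)/349⌋ − ⌊(34·134+226)/349⌋ = ⌊4916/349⌋ − ⌊4782/349⌋ = 14 − 13 = 1
n=35: ⌊(36·134+226)/349⌋ − ⌊(35·134+226)/349⌋ = ⌊5050/349⌋ − ⌊4916/349⌋ = 14 − 14 = 0
n=36: ⌊(37·134+226)/349⌋ − ⌊(36·134+226)/349⌋ = ⌊5184/349⌋ − ⌊5050/349⌋ = 14 − 14 = 0
n=37: ⌊(38·134+226)/349⌋ − ⌊(37·134+226)/349⌋ = ⌊5318/349⌋ − ⌊5184/349⌋ = 15 − 14 = 1
n=38: ⌊(39·134+226)/349⌋ − ⌊(38·134+226)/349⌋ = ⌊5452/349⌋ − ⌊5318/349⌋ = 15 − 15 = 0
n=39: ⌊(40·134+226)/349⌋ − ⌊(39·134+226)/349⌋ = ⌊5586/349⌋ − ⌊5452/349⌋ = 16 − 15 = 1
n=40: ⌊(41·134+226)/349⌋ − ⌊(40·134+226)/349⌋ = ⌊5720/349⌋ − ⌊5586/349⌋ = 16 − 16 = 0
n=41: ⌊(42·134+226)/349⌋ − ⌊(41·134+226)/349⌋ = ⌊5854/349⌋ − ⌊5720/349⌋ = 16 − 16 = 0
n=42: ⌊(43·134+226)/349⌋ − ⌊(42·134+226)/349⌋ = ⌊5988/349⌋ − ⌊5854/349⌋ = 17 − 16 = 1
n=43: ⌊(44·134+226)/349⌋ − ⌊(43·134+226)/349⌋ = ⌊6122/349⌋ − ⌊5988/349⌋ = 17 − 17 = 0
n=44: ⌊(45·134+226)/349⌋ − ⌊(44·134+226)/349⌋ = ⌊6256/349⌋ − ⌊6122/349⌋ = 17 − 17 = 0
n=45: ⌊(46·134+226)/349⌋ − ⌊(45·134+226)/349⌋ = ⌊6390/349⌋ − ⌊6256/349⌋ = 18 − 17 = 1
n=46: ⌊(47·134+226)/349⌋ − ⌊(46·134+226)/349⌋ = ⌊6524/349⌋ − ⌊6390/349⌋ = 18 − 18 = 0
n=47: ⌊(48·134+226)/349⌋ − ⌊(47·134+226)/349⌋ = ⌊6658/349⌋ − ⌊6524/349⌋ = 19 − 18 = 1
n=48: ⌊(49·134+226)/349⌋ − ⌊(48·134+226)/349⌋ = ⌊6792/349⌋ − ⌊6658/349⌋ = 19 − 19 = 0
n=49: ⌊(50·134+226)/349⌋ − ⌊(49·134+226)/349⌋ = ⌊6926/349⌋ − ⌊6792/349⌋ = 19 − 19 = 0
n=50: ⌊(51·134+226)/349⌋ − ⌊(50·134+226)/349⌋ = ⌊7060/349⌋ − ⌊6926/349⌋ = 20 − 19 = 1
n=51: ⌊(52·134+226)/349⌋ − ⌊(51·134+226)/349⌋ = ⌊7194/349⌋ − ⌊7060/349⌋ = 20 − 20 = 0
n=52: ⌊(53·134+226)/349⌋ − ⌊(52·134+226)/349⌋ = ⌊7328/349⌋ − ⌊7194/349⌋ = 20 − 20 = 0
n=53: ⌊(54·134+226)/349⌋ − ⌊(53·134+226)/349⌋ = ⌊7462/349⌋ − ⌊7328/349⌋ = 21 − 20 = 1
n=54: ⌊(55·134+226)/349⌋ − ⌊(54·134+226)/349⌋ = ⌊7596/349⌋ − ⌊7462/349⌋ = 21 − 21 = 0
n=55: ⌊(56·134+226)/349⌋ − ⌊(55·134+226)/349⌋ = ⌊7730/349⌋ − ⌊7596/349⌋ = 22 − 21 = 1
n=56: ⌊(57·134+226)/349⌋ − ⌊(56·134+226)/349⌋ = ⌊7864/349⌋ − ⌊7730/349⌋ = 22 − 22 = 0
n=57: ⌊(58·134+226)/349⌋ − ⌊(57·134+226)/349⌋ = ⌊7998/349⌋ − ⌊7864/349⌋ = 22 − 22 = 0
n=58: ⌊(59·134+226)/349⌋ − ⌊(58·134+226)/349⌋ = ⌊8132/349⌋ − ⌊7998/349⌋ = 23 − 22 = 1
n=59: ⌊(60·134+226)/349⌋ − ⌊(59·134+226)/349⌋ = ⌊8266/349⌋ − ⌊8132/349⌋ = 23 − 23 = 0
n=60: ⌊(61·134+226)/349⌋ − ⌊(60·134+226)/349⌋ = ⌊8400/349⌋ − ⌊8266/349⌋ = 24 − 23 = 1
n=61: ⌊(62·134+226)/349⌋ − ⌊(61·134+226)/349⌋ = ⌊8534/349⌋ − ⌊8400/349⌋ = 24 − 24 = 0
n=62: ⌊(63·134+226)/349⌋ − ⌊(62·134+226)/349⌋ = ⌊8668/349⌋ − ⌊8534/349⌋ = 24 − 24 = 0
n=63: ⌊(64·134+226)/349⌋ − ⌊(63·134+226)/349⌋ = ⌊8802/349⌋ − ⌊8668/349⌋ = 25 − 24 = 1
n=64: ⌊(65·134+226)/349⌋ − ⌊(64·134+226)/349⌋ = ⌊8936/349⌋ − ⌊8802/349⌋ = 25 − 25 = 0
n=65: ⌊(66·134+226)/349⌋ − ⌊(65·134+226)/349⌋ = ⌊9070/349⌋ − ⌊8936/349⌋ = 25 − 25 = 0
n=66: ⌊(67·134+226)/349⌋ − ⌊(66·134+226)/349⌋ = ⌊9204/349⌋ − ⌊9070/349⌋ = 26 − 25 = 1
n=67: ⌊(68·134+226)/349⌋ − ⌊(67·134+226)/349⌋ = ⌊9338/349⌋ − ⌊9204/349⌋ = 26 − 26 = 0
n=68: ⌊(69·134+226)/349⌋ − ⌊(68·134+226)/349⌋ = ⌊9472/349⌋ − ⌊9338/349⌋ = 27 − 26 = 1
n=69: ⌊(70·134+226)/349⌋ − ⌊(69·134+226)/349⌋ = ⌊9606/349⌋ − ⌊9472/349⌋ = 27 − 27 = 0
n=70: ⌊(71·134+226)/349⌋ − ⌊(70·134+226)/349⌋ = ⌊9740/349⌋ − ⌊9606/349⌋ = 27 − 27 = 0
n=71: ⌊(72·134+226)/349⌋ − ⌊(71·134+226)/349⌋ = ⌊9874/349⌋ − ⌊9740/349⌋ = 28 − 27 = 1
n=72: ⌊(73·134+226)/349⌋ − ⌊(72·134+226)/349⌋ = ⌊10008/349⌋ − ⌊9874/349⌋ = 28 − 28 = 0
n=73: ⌊(74·134+226)/349⌋ − ⌊(73·134+226)/349⌋ = ⌊10142/349⌋ − ⌊10008/349⌋ = 29 − 28 = 1
n=74: ⌊(75·134+226)/349⌋ − ⌊(74·134+226)/349⌋ = ⌊10276/349⌋ − ⌊10142/349⌋ = 29 − 29 = 0
n=75: ⌊(76·134+226)/349⌋ − ⌊(75·134+226)/349⌋ = ⌊10410/349⌋ − ⌊10276/349⌋ = 29 − 29 = 0
n=76: ⌊(77·134+226)/349⌋ − ⌊(76·134+226)/349⌋ = ⌊10544/349⌋ − ⌊10410/349⌋ = 30 − 29 = 1
n=77: ⌊(78·134+226)/349⌋ − ⌊(77·134+226)/349⌋ = ⌊10678/349⌋ − ⌊10544/349⌋ = 30 − 30 = 0
n=78: ⌊(79·134+226)/349⌋ − ⌊(78·134+226)/349⌋ = ⌊10812/349⌋ − ⌊10678/349⌋ = 30 − 30 = 0
n=79: ⌊(80·134+226)/349⌋ − ⌊(79·134+226)/349⌋ = ⌊10946/349⌋ − ⌊10812/349⌋ = 31 − 30 = 1
n=80: ⌊(81·134+226)/349⌋ − ⌊(80·134+226)/349⌋ = ⌊11080/349⌋ − ⌊10946/349⌋ = 31 − 31 = 0
n=81: ⌊(82·134+226)/349⌋ − ⌊(81·134+226)/349⌋ = ⌊11214/349⌋ − ⌊11080/349⌋ = 32 − 31 = 1
n=82: ⌊(83·134+226)/349⌋ − ⌊(82·134+226)/349⌋ = ⌊11348/349⌋ − ⌊11214/349⌋ = 32 − 32 = 0
n=83: ⌊(84·134+226)/349⌋ − ⌊(83·134+226)/349⌋ = ⌊11482/349⌋ − ⌊11348/349⌋ = 32 − 32 = 0
n=84: ⌊(85·134+226)/349⌋ − ⌊(84·134+226)/349⌋ = ⌊11616/349⌋ − ⌊11482/349⌋ = 33 − 32 = 1
n=85: ⌊(86·134+226)/349⌋ − ⌊(85·134+226)/349⌋ = ⌊11750/349⌋ − ⌊11616/349⌋ = 33 − 33 = 0
n=86: ⌊(87·134+226)/349⌋ − ⌊(86·134+226)/349⌋ = ⌊11884/349⌋ − ⌊11750/349⌋ = 34 − 33 = 1
n=87: ⌊(88·134+226)/349⌋ − ⌊(87·134+226)/349⌋ = ⌊12018/349⌋ − ⌊11884/349⌋ = 34 − 34 = 0


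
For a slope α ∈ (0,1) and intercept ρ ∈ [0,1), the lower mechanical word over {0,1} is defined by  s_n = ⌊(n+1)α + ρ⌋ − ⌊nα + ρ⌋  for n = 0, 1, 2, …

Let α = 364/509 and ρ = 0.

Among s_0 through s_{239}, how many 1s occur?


171

#1s = Σ_{n=0}^{239} s_n = Σ_{n=0}^{239} (⌊(n+1)α+ρ⌋ − ⌊nα+ρ⌋)
the sum telescopes: every ⌊nα+ρ⌋ with 0 < n < 240 appears once with + and once with −, leaving ⌊240α+ρ⌋ − ⌊0·α+ρ⌋
240α + ρ = (240·364) / 509 = 87360/509
ρ = 0/509
⌊87360/509⌋ = 171,  ⌊0/509⌋ = 0
#1s = 171 − 0 = 171


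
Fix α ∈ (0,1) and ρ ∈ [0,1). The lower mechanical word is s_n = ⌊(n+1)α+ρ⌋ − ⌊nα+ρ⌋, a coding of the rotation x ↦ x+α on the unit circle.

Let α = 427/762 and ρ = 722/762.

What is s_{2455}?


1

(n+1)α + ρ = (2456·427 + 722) / 762 = 1049434/762
nα + ρ     = (2455·427 + 722) / 762 = 1049007/762
⌊1049434/762⌋ = 1377,  ⌊1049007/762⌋ = 1376
s_{2455} = 1377 − 1376 = 1


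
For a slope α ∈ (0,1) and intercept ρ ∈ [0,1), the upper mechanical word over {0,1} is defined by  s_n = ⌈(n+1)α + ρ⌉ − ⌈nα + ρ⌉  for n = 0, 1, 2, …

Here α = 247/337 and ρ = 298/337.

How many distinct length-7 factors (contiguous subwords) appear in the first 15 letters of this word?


8

t_n = ⌈(n·247+298)/337⌉ for n = 0 … 15:
  n=0…9: ⌈298/337⌉=1 ⌈545/337⌉=2 ⌈792/337⌉=3 ⌈1039/337⌉=4 ⌈1286/337⌉=4 ⌈1533/337⌉=5 ⌈1780/337⌉=6 ⌈2027/337⌉=7 ⌈2274/337⌉=7 ⌈2521/337⌉=8
  n=10…15: ⌈2768/337⌉=9 ⌈3015/337⌉=9 ⌈3262/337⌉=10 ⌈3509/337⌉=11 ⌈3756/337⌉=12 ⌈4003/337⌉=12
s_n = t_(n+1) − t_n for n = 0 … 14 gives
prefix = 111011101101110
slide a length-7 window over [0..6] … [8..14] (9 windows); first occurrence of each distinct factor:
  [  0..  6] 1110111
  [  1..  7] 1101110
  [  2..  8] 1011101
  [  3..  9] 0111011
  [  4.. 10] 1110110
  [  5.. 11] 1101101
  [  6.. 12] 1011011
  [  7.. 13] 0110111
  (the other 1 window repeats one of these)
distinct factors: {0110111, 0111011, 1011011, 1011101, 1101101, 1101110, 1110110, 1110111}
count = 8  (Sturmian bound for length 7 is 8)


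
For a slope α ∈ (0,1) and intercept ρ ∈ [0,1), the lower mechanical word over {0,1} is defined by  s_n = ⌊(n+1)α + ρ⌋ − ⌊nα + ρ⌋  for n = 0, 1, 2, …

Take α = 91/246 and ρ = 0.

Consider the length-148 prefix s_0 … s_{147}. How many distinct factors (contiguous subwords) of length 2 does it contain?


t_n = ⌊(n·91)/246⌋ for n = 0 … 148:
  n=0…9: ⌊0/246⌋=0 ⌊91/246⌋=0 ⌊182/246⌋=0 ⌊273/246⌋=1 ⌊364/246⌋=1 ⌊455/246⌋=1 ⌊546/246⌋=2 ⌊637/246⌋=2 ⌊728/246⌋=2 ⌊819/246⌋=3
  n=10…19: ⌊910/246⌋=3 ⌊1001/246⌋=4 ⌊1092/246⌋=4 ⌊1183/246⌋=4 ⌊1274/246⌋=5 ⌊1365/246⌋=5 ⌊1456/246⌋=5 ⌊1547/246⌋=6 ⌊1638/246⌋=6 ⌊1729/246⌋=7
  n=20…29: ⌊1820/246⌋=7 ⌊1911/246⌋=7 ⌊2002/246⌋=8 ⌊2093/246⌋=8 ⌊2184/246⌋=8 ⌊2275/246⌋=9 ⌊2366/246⌋=9 ⌊2457/246⌋=9 ⌊2548/246⌋=10 ⌊2639/246⌋=10
  n=30…39: ⌊2730/246⌋=11 ⌊2821/246⌋=11 ⌊2912/246⌋=11 ⌊3003/246⌋=12 ⌊3094/246⌋=12 ⌊3185/246⌋=12 ⌊3276/246⌋=13 ⌊3367/246⌋=13 ⌊3458/246⌋=14 ⌊3549/246⌋=14
  n=40…49: ⌊3640/246⌋=14 ⌊3731/246⌋=15 ⌊3822/246⌋=15 ⌊3913/246⌋=15 ⌊4004/246⌋=16 ⌊4095/246⌋=16 ⌊4186/246⌋=17 ⌊4277/246⌋=17 ⌊4368/246⌋=17 ⌊4459/246⌋=18
  n=50…59: ⌊4550/246⌋=18 ⌊4641/246⌋=18 ⌊4732/246⌋=19 ⌊4823/246⌋=19 ⌊4914/246⌋=19 ⌊5005/246⌋=20 ⌊5096/246⌋=20 ⌊5187/246⌋=21 ⌊5278/246⌋=21 ⌊5369/246⌋=21
  n=60…69: ⌊5460/246⌋=22 ⌊5551/246⌋=22 ⌊5642/246⌋=22 ⌊5733/246⌋=23 ⌊5824/246⌋=23 ⌊5915/246⌋=24 ⌊6006/246⌋=24 ⌊6097/246⌋=24 ⌊6188/246⌋=25 ⌊6279/246⌋=25
  n=70…79: ⌊6370/246⌋=25 ⌊6461/246⌋=26 ⌊6552/246⌋=26 ⌊6643/246⌋=27 ⌊6734/246⌋=27 ⌊6825/246⌋=27 ⌊6916/246⌋=28 ⌊7007/246⌋=28 ⌊7098/246⌋=28 ⌊7189/246⌋=29
  n=80…89: ⌊7280/246⌋=29 ⌊7371/246⌋=29 ⌊7462/246⌋=30 ⌊7553/246⌋=30 ⌊7644/246⌋=31 ⌊7735/246⌋=31 ⌊7826/246⌋=31 ⌊7917/246⌋=32 ⌊8008/246⌋=32 ⌊8099/246⌋=32
  n=90…99: ⌊8190/246⌋=33 ⌊8281/246⌋=33 ⌊8372/246⌋=34 ⌊8463/246⌋=34 ⌊8554/246⌋=34 ⌊8645/246⌋=35 ⌊8736/246⌋=35 ⌊8827/246⌋=35 ⌊8918/246⌋=36 ⌊9009/246⌋=36
  n=100…109: ⌊9100/246⌋=36 ⌊9191/246⌋=37 ⌊9282/246⌋=37 ⌊9373/246⌋=38 ⌊9464/246⌋=38 ⌊9555/246⌋=38 ⌊9646/246⌋=39 ⌊9737/246⌋=39 ⌊9828/246⌋=39 ⌊9919/246⌋=40
  n=110…119: ⌊10010/246⌋=40 ⌊10101/246⌋=41 ⌊10192/246⌋=41 ⌊10283/246⌋=41 ⌊10374/246⌋=42 ⌊10465/246⌋=42 ⌊10556/246⌋=42 ⌊10647/246⌋=43 ⌊10738/246⌋=43 ⌊10829/246⌋=44
  n=120…129: ⌊10920/246⌋=44 ⌊11011/246⌋=44 ⌊11102/246⌋=45 ⌊11193/246⌋=45 ⌊11284/246⌋=45 ⌊11375/246⌋=46 ⌊11466/246⌋=46 ⌊11557/246⌋=46 ⌊11648/246⌋=47 ⌊11739/246⌋=47
  n=130…139: ⌊11830/246⌋=48 ⌊11921/246⌋=48 ⌊12012/246⌋=48 ⌊12103/246⌋=49 ⌊12194/246⌋=49 ⌊12285/246⌋=49 ⌊12376/246⌋=50 ⌊12467/246⌋=50 ⌊12558/246⌋=51 ⌊12649/246⌋=51
  n=140…148: ⌊12740/246⌋=51 ⌊12831/246⌋=52 ⌊12922/246⌋=52 ⌊13013/246⌋=52 ⌊13104/246⌋=53 ⌊13195/246⌋=53 ⌊13286/246⌋=54 ⌊13377/246⌋=54 ⌊13468/246⌋=54
s_n = t_(n+1) − t_n for n = 0 … 147 gives
prefix = 0010010010100100101001001001010010010100100101001001001010010010100100101001001001010010010100100100101001001010010010100100100101001001010010010100
slide a length-2 window over [0..1] … [146..147] (147 windows); first occurrence of each distinct factor:
  [  0..  1] 00
  [  1..  2] 01
  [  2..  3] 10
  (the other 144 windows repeat one of these)
distinct factors: {00, 01, 10}
count = 3  (Sturmian bound for length 2 is 3)

3


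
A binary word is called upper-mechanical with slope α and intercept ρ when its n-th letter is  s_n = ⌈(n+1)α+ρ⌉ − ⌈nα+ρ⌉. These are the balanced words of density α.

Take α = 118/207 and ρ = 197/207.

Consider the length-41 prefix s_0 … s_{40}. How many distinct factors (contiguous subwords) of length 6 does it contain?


7

t_n = ⌈(n·118+197)/207⌉ for n = 0 … 41:
  n=0…9: ⌈197/207⌉=1 ⌈315/207⌉=2 ⌈433/207⌉=3 ⌈551/207⌉=3 ⌈669/207⌉=4 ⌈787/207⌉=4 ⌈905/207⌉=5 ⌈1023/207⌉=5 ⌈1141/207⌉=6 ⌈1259/207⌉=7
  n=10…19: ⌈1377/207⌉=7 ⌈1495/207⌉=8 ⌈1613/207⌉=8 ⌈1731/207⌉=9 ⌈1849/207⌉=9 ⌈1967/207⌉=10 ⌈2085/207⌉=11 ⌈2203/207⌉=11 ⌈2321/207⌉=12 ⌈2439/207⌉=12
  n=20…29: ⌈2557/207⌉=13 ⌈2675/207⌉=13 ⌈2793/207⌉=14 ⌈2911/207⌉=15 ⌈3029/207⌉=15 ⌈3147/207⌉=16 ⌈3265/207⌉=16 ⌈3383/207⌉=17 ⌈3501/207⌉=17 ⌈3619/207⌉=18
  n=30…39: ⌈3737/207⌉=19 ⌈3855/207⌉=19 ⌈3973/207⌉=20 ⌈4091/207⌉=20 ⌈4209/207⌉=21 ⌈4327/207⌉=21 ⌈4445/207⌉=22 ⌈4563/207⌉=23 ⌈4681/207⌉=23 ⌈4799/207⌉=24
  n=40…41: ⌈4917/207⌉=24 ⌈5035/207⌉=25
s_n = t_(n+1) − t_n for n = 0 … 40 gives
prefix = 11010101101010110101011010101101010110101
slide a length-6 window over [0..5] … [35..40] (36 windows); first occurrence of each distinct factor:
  [  0..  5] 110101
  [  1..  6] 101010
  [  2..  7] 010101
  [  3..  8] 101011
  [  4..  9] 010110
  [  5.. 10] 101101
  [  6.. 11] 011010
  (the other 29 windows repeat one of these)
distinct factors: {010101, 010110, 011010, 101010, 101011, 101101, 110101}
count = 7  (Sturmian bound for length 6 is 7)


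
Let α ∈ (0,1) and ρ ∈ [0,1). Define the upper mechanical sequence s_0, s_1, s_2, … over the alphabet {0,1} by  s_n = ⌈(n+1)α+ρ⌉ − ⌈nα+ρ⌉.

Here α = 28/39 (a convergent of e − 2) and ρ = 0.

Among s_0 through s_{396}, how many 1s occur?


286

#1s = Σ_{n=0}^{396} s_n = Σ_{n=0}^{396} (⌈(n+1)α+ρ⌉ − ⌈nα+ρ⌉)
the sum telescopes: every ⌈nα+ρ⌉ with 0 < n < 397 appears once with + and once with −, leaving ⌈397α+ρ⌉ − ⌈0·α+ρ⌉
397α + ρ = (397·28) / 39 = 11116/39
ρ = 0/39
⌈11116/39⌉ = 286,  ⌈0/39⌉ = 0
#1s = 286 − 0 = 286


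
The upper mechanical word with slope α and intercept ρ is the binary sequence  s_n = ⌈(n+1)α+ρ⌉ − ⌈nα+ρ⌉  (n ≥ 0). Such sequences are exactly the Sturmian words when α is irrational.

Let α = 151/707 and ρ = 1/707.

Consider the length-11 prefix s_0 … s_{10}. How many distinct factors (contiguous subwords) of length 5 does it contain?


t_n = ⌈(n·151+1)/707⌉ for n = 0 … 11:
  n=0…9: ⌈1/707⌉=1 ⌈152/707⌉=1 ⌈303/707⌉=1 ⌈454/707⌉=1 ⌈605/707⌉=1 ⌈756/707⌉=2 ⌈907/707⌉=2 ⌈1058/707⌉=2 ⌈1209/707⌉=2 ⌈1360/707⌉=2
  n=10…11: ⌈1511/707⌉=3 ⌈1662/707⌉=3
s_n = t_(n+1) − t_n for n = 0 … 10 gives
prefix = 00001000010
slide a length-5 window over [0..4] … [6..10] (7 windows); first occurrence of each distinct factor:
  [  0..  4] 00001
  [  1..  5] 00010
  [  2..  6] 00100
  [  3..  7] 01000
  [  4..  8] 10000
  (the other 2 windows repeat one of these)
distinct factors: {00001, 00010, 00100, 01000, 10000}
count = 5  (Sturmian bound for length 5 is 6)

5


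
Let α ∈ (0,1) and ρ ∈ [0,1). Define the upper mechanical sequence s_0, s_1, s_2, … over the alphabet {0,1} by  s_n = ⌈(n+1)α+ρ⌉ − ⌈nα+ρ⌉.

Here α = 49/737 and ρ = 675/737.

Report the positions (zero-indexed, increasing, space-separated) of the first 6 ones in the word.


n=0: ⌈724/737⌉−⌈675/737⌉ = 1−1 = 0
n=1: ⌈773/737⌉−⌈724/737⌉ = 2−1 = 1  ← one
n=2: ⌈822/737⌉−⌈773/737⌉ = 2−2 = 0
n=3: ⌈871/737⌉−⌈822/737⌉ = 2−2 = 0
  …
n=16: ⌈1508/737⌉−⌈1459/737⌉ = 3−2 = 1  ← one
n=17: ⌈1557/737⌉−⌈1508/737⌉ = 3−3 = 0
n=18: ⌈1606/737⌉−⌈1557/737⌉ = 3−3 = 0
  …
n=31: ⌈2243/737⌉−⌈2194/737⌉ = 4−3 = 1  ← one
n=32: ⌈2292/737⌉−⌈2243/737⌉ = 4−4 = 0
n=33: ⌈2341/737⌉−⌈2292/737⌉ = 4−4 = 0
  …
n=46: ⌈2978/737⌉−⌈2929/737⌉ = 5−4 = 1  ← one
n=47: ⌈3027/737⌉−⌈2978/737⌉ = 5−5 = 0
n=48: ⌈3076/737⌉−⌈3027/737⌉ = 5−5 = 0
  …
n=61: ⌈3713/737⌉−⌈3664/737⌉ = 6−5 = 1  ← one
n=62: ⌈3762/737⌉−⌈3713/737⌉ = 6−6 = 0
n=63: ⌈3811/737⌉−⌈3762/737⌉ = 6−6 = 0
  …
n=76: ⌈4448/737⌉−⌈4399/737⌉ = 7−6 = 1  ← one
positions of the first 6 ones: 1 16 31 46 61 76

1 16 31 46 61 76


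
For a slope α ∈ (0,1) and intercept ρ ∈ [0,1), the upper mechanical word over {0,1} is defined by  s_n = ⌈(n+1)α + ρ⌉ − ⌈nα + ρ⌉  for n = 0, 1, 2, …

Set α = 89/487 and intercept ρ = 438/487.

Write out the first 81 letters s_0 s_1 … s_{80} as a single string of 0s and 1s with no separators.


n=0: ⌈(1·89+438)/487⌉ − ⌈(0·89+438)/487⌉ = ⌈527/487⌉ − ⌈438/487⌉ = 2 − 1 = 1
n=1: ⌈(2·89+438)/487⌉ − ⌈(1·89+438)/487⌉ = ⌈616/487⌉ − ⌈527/487⌉ = 2 − 2 = 0
n=2: ⌈(3·89+438)/487⌉ − ⌈(2·89+438)/487⌉ = ⌈705/487⌉ − ⌈616/487⌉ = 2 − 2 = 0
n=3: ⌈(4·89+438)/487⌉ − ⌈(3·89+438)/487⌉ = ⌈794/487⌉ − ⌈705/487⌉ = 2 − 2 = 0
n=4: ⌈(5·89+438)/487⌉ − ⌈(4·89+438)/487⌉ = ⌈883/487⌉ − ⌈794/487⌉ = 2 − 2 = 0
n=5: ⌈(6·89+438)/487⌉ − ⌈(5·89+438)/487⌉ = ⌈972/487⌉ − ⌈883/487⌉ = 2 − 2 = 0
n=6: ⌈(7·89+438)/487⌉ − ⌈(6·89+438)/487⌉ = ⌈1061/487⌉ − ⌈972/487⌉ = 3 − 2 = 1
n=7: ⌈(8·89+438)/487⌉ − ⌈(7·89+438)/487⌉ = ⌈1150/487⌉ − ⌈1061/487⌉ = 3 − 3 = 0
n=8: ⌈(9·89+438)/487⌉ − ⌈(8·89+438)/487⌉ = ⌈1239/487⌉ − ⌈1150/487⌉ = 3 − 3 = 0
n=9: ⌈(10·89+438)/487⌉ − ⌈(9·89+438)/487⌉ = ⌈1328/487⌉ − ⌈1239/487⌉ = 3 − 3 = 0
n=10: ⌈(11·89+438)/487⌉ − ⌈(10·89+438)/487⌉ = ⌈1417/487⌉ − ⌈1328/487⌉ = 3 − 3 = 0
n=11: ⌈(12·89+438)/487⌉ − ⌈(11·89+438)/487⌉ = ⌈1506/487⌉ − ⌈1417/487⌉ = 4 − 3 = 1
n=12: ⌈(13·89+438)/487⌉ − ⌈(12·89+438)/487⌉ = ⌈1595/487⌉ − ⌈1506/487⌉ = 4 − 4 = 0
n=13: ⌈(14·89+438)/487⌉ − ⌈(13·89+438)/487⌉ = ⌈1684/487⌉ − ⌈1595/487⌉ = 4 − 4 = 0
n=14: ⌈(15·89+438)/487⌉ − ⌈(14·89+438)/487⌉ = ⌈1773/487⌉ − ⌈1684/487⌉ = 4 − 4 = 0
n=15: ⌈(16·89+438)/487⌉ − ⌈(15·89+438)/487⌉ = ⌈1862/487⌉ − ⌈1773/487⌉ = 4 − 4 = 0
n=16: ⌈(17·89+438)/487⌉ − ⌈(16·89+438)/487⌉ = ⌈1951/487⌉ − ⌈1862/487⌉ = 5 − 4 = 1
n=17: ⌈(18·89+438)/487⌉ − ⌈(17·89+438)/487⌉ = ⌈2040/487⌉ − ⌈1951/487⌉ = 5 − 5 = 0
n=18: ⌈(19·89+438)/487⌉ − ⌈(18·89+438)/487⌉ = ⌈2129/487⌉ − ⌈2040/487⌉ = 5 − 5 = 0
n=19: ⌈(20·89+438)/487⌉ − ⌈(19·89+438)/487⌉ = ⌈2218/487⌉ − ⌈2129/487⌉ = 5 − 5 = 0
n=20: ⌈(21·89+438)/487⌉ − ⌈(20·89+438)/487⌉ = ⌈2307/487⌉ − ⌈2218/487⌉ = 5 − 5 = 0
n=21: ⌈(22·89+438)/487⌉ − ⌈(21·89+438)/487⌉ = ⌈2396/487⌉ − ⌈2307/487⌉ = 5 − 5 = 0
n=22: ⌈(23·89+438)/487⌉ − ⌈(22·89+438)/487⌉ = ⌈2485/487⌉ − ⌈2396/487⌉ = 6 − 5 = 1
n=23: ⌈(24·89+438)/487⌉ − ⌈(23·89+438)/487⌉ = ⌈2574/487⌉ − ⌈2485/487⌉ = 6 − 6 = 0
n=24: ⌈(25·89+438)/487⌉ − ⌈(24·89+438)/487⌉ = ⌈2663/487⌉ − ⌈2574/487⌉ = 6 − 6 = 0
n=25: ⌈(26·89+438)/487⌉ − ⌈(25·89+438)/487⌉ = ⌈2752/487⌉ − ⌈2663/487⌉ = 6 − 6 = 0
n=26: ⌈(27·89+438)/487⌉ − ⌈(26·89+438)/487⌉ = ⌈2841/487⌉ − ⌈2752/487⌉ = 6 − 6 = 0
n=27: ⌈(28·89+438)/487⌉ − ⌈(27·89+438)/487⌉ = ⌈2930/487⌉ − ⌈2841/487⌉ = 7 − 6 = 1
n=28: ⌈(29·89+438)/487⌉ − ⌈(28·89+438)/487⌉ = ⌈3019/487⌉ − ⌈2930/487⌉ = 7 − 7 = 0
n=29: ⌈(30·89+438)/487⌉ − ⌈(29·89+438)/487⌉ = ⌈3108/487⌉ − ⌈3019/487⌉ = 7 − 7 = 0
n=30: ⌈(31·89+438)/487⌉ − ⌈(30·89+438)/487⌉ = ⌈3197/487⌉ − ⌈3108/487⌉ = 7 − 7 = 0
n=31: ⌈(32·89+438)/487⌉ − ⌈(31·89+438)/487⌉ = ⌈3286/487⌉ − ⌈3197/487⌉ = 7 − 7 = 0
n=32: ⌈(33·89+438)/487⌉ − ⌈(32·89+438)/487⌉ = ⌈3375/487⌉ − ⌈3286/487⌉ = 7 − 7 = 0
n=33: ⌈(34·89+438)/487⌉ − ⌈(33·89+438)/487⌉ = ⌈3464/487⌉ − ⌈3375/487⌉ = 8 − 7 = 1
n=34: ⌈(35·89+438)/487⌉ − ⌈(34·89+438)/487⌉ = ⌈3553/487⌉ − ⌈3464/487⌉ = 8 − 8 = 0
n=35: ⌈(36·89+438)/487⌉ − ⌈(35·89+438)/487⌉ = ⌈3642/487⌉ − ⌈3553/487⌉ = 8 − 8 = 0
n=36: ⌈(37·89+438)/487⌉ − ⌈(36·89+438)/487⌉ = ⌈3731/487⌉ − ⌈3642/487⌉ = 8 − 8 = 0
n=37: ⌈(38·89+438)/487⌉ − ⌈(37·89+438)/487⌉ = ⌈3820/487⌉ − ⌈3731/487⌉ = 8 − 8 = 0
n=38: ⌈(39·89+438)/487⌉ − ⌈(38·89+438)/487⌉ = ⌈3909/487⌉ − ⌈3820/487⌉ = 9 − 8 = 1
n=39: ⌈(40·89+438)/487⌉ − ⌈(39·89+438)/487⌉ = ⌈3998/487⌉ − ⌈3909/487⌉ = 9 − 9 = 0
n=40: ⌈(41·89+438)/487⌉ − ⌈(40·89+438)/487⌉ = ⌈4087/487⌉ − ⌈3998/487⌉ = 9 − 9 = 0
n=41: ⌈(42·89+438)/487⌉ − ⌈(41·89+438)/487⌉ = ⌈4176/487⌉ − ⌈4087/487⌉ = 9 − 9 = 0
n=42: ⌈(43·89+438)/487⌉ − ⌈(42·89+438)/487⌉ = ⌈4265/487⌉ − ⌈4176/487⌉ = 9 − 9 = 0
n=43: ⌈(44·89+438)/487⌉ − ⌈(43·89+438)/487⌉ = ⌈4354/487⌉ − ⌈4265/487⌉ = 9 − 9 = 0
n=44: ⌈(45·89+438)/487⌉ − ⌈(44·89+438)/487⌉ = ⌈4443/487⌉ − ⌈4354/487⌉ = 10 − 9 = 1
n=45: ⌈(46·89+438)/487⌉ − ⌈(45·89+438)/487⌉ = ⌈4532/487⌉ − ⌈4443/487⌉ = 10 − 10 = 0
n=46: ⌈(47·89+438)/487⌉ − ⌈(46·89+438)/487⌉ = ⌈4621/487⌉ − ⌈4532/487⌉ = 10 − 10 = 0
n=47: ⌈(48·89+438)/487⌉ − ⌈(47·89+438)/487⌉ = ⌈4710/487⌉ − ⌈4621/487⌉ = 10 − 10 = 0
n=48: ⌈(49·89+438)/487⌉ − ⌈(48·89+438)/487⌉ = ⌈4799/487⌉ − ⌈4710/487⌉ = 10 − 10 = 0
n=49: ⌈(50·89+438)/487⌉ − ⌈(49·89+438)/487⌉ = ⌈4888/487⌉ − ⌈4799/487⌉ = 11 − 10 = 1
n=50: ⌈(51·89+438)/487⌉ − ⌈(50·89+438)/487⌉ = ⌈4977/487⌉ − ⌈4888/487⌉ = 11 − 11 = 0
n=51: ⌈(52·89+438)/487⌉ − ⌈(51·89+438)/487⌉ = ⌈5066/487⌉ − ⌈4977/487⌉ = 11 − 11 = 0
n=52: ⌈(53·89+438)/487⌉ − ⌈(52·89+438)/487⌉ = ⌈5155/487⌉ − ⌈5066/487⌉ = 11 − 11 = 0
n=53: ⌈(54·89+438)/487⌉ − ⌈(53·89+438)/487⌉ = ⌈5244/487⌉ − ⌈5155/487⌉ = 11 − 11 = 0
n=54: ⌈(55·89+438)/487⌉ − ⌈(54·89+438)/487⌉ = ⌈5333/487⌉ − ⌈5244/487⌉ = 11 − 11 = 0
n=55: ⌈(56·89+438)/487⌉ − ⌈(55·89+438)/487⌉ = ⌈5422/487⌉ − ⌈5333/487⌉ = 12 − 11 = 1
n=56: ⌈(57·89+438)/487⌉ − ⌈(56·89+438)/487⌉ = ⌈5511/487⌉ − ⌈5422/487⌉ = 12 − 12 = 0
n=57: ⌈(58·89+438)/487⌉ − ⌈(57·89+438)/487⌉ = ⌈5600/487⌉ − ⌈5511/487⌉ = 12 − 12 = 0
n=58: ⌈(59·89+438)/487⌉ − ⌈(58·89+438)/487⌉ = ⌈5689/487⌉ − ⌈5600/487⌉ = 12 − 12 = 0
n=59: ⌈(60·89+438)/487⌉ − ⌈(59·89+438)/487⌉ = ⌈5778/487⌉ − ⌈5689/487⌉ = 12 − 12 = 0
n=60: ⌈(61·89+438)/487⌉ − ⌈(60·89+438)/487⌉ = ⌈5867/487⌉ − ⌈5778/487⌉ = 13 − 12 = 1
n=61: ⌈(62·89+438)/487⌉ − ⌈(61·89+438)/487⌉ = ⌈5956/487⌉ − ⌈5867/487⌉ = 13 − 13 = 0
n=62: ⌈(63·89+438)/487⌉ − ⌈(62·89+438)/487⌉ = ⌈6045/487⌉ − ⌈5956/487⌉ = 13 − 13 = 0
n=63: ⌈(64·89+438)/487⌉ − ⌈(63·89+438)/487⌉ = ⌈6134/487⌉ − ⌈6045/487⌉ = 13 − 13 = 0
n=64: ⌈(65·89+438)/487⌉ − ⌈(64·89+438)/487⌉ = ⌈6223/487⌉ − ⌈6134/487⌉ = 13 − 13 = 0
n=65: ⌈(66·89+438)/487⌉ − ⌈(65·89+438)/487⌉ = ⌈6312/487⌉ − ⌈6223/487⌉ = 13 − 13 = 0
n=66: ⌈(67·89+438)/487⌉ − ⌈(66·89+438)/487⌉ = ⌈6401/487⌉ − ⌈6312/487⌉ = 14 − 13 = 1
n=67: ⌈(68·89+438)/487⌉ − ⌈(67·89+438)/487⌉ = ⌈6490/487⌉ − ⌈6401/487⌉ = 14 − 14 = 0
n=68: ⌈(69·89+438)/487⌉ − ⌈(68·89+438)/487⌉ = ⌈6579/487⌉ − ⌈6490/487⌉ = 14 − 14 = 0
n=69: ⌈(70·89+438)/487⌉ − ⌈(69·89+438)/487⌉ = ⌈6668/487⌉ − ⌈6579/487⌉ = 14 − 14 = 0
n=70: ⌈(71·89+438)/487⌉ − ⌈(70·89+438)/487⌉ = ⌈6757/487⌉ − ⌈6668/487⌉ = 14 − 14 = 0
n=71: ⌈(72·89+438)/487⌉ − ⌈(71·89+438)/487⌉ = ⌈6846/487⌉ − ⌈6757/487⌉ = 15 − 14 = 1
n=72: ⌈(73·89+438)/487⌉ − ⌈(72·89+438)/487⌉ = ⌈6935/487⌉ − ⌈6846/487⌉ = 15 − 15 = 0
n=73: ⌈(74·89+438)/487⌉ − ⌈(73·89+438)/487⌉ = ⌈7024/487⌉ − ⌈6935/487⌉ = 15 − 15 = 0
n=74: ⌈(75·89+438)/487⌉ − ⌈(74·89+438)/487⌉ = ⌈7113/487⌉ − ⌈7024/487⌉ = 15 − 15 = 0
n=75: ⌈(76·89+438)/487⌉ − ⌈(75·89+438)/487⌉ = ⌈7202/487⌉ − ⌈7113/487⌉ = 15 − 15 = 0
n=76: ⌈(77·89+438)/487⌉ − ⌈(76·89+438)/487⌉ = ⌈7291/487⌉ − ⌈7202/487⌉ = 15 − 15 = 0
n=77: ⌈(78·89+438)/487⌉ − ⌈(77·89+438)/487⌉ = ⌈7380/487⌉ − ⌈7291/487⌉ = 16 − 15 = 1
n=78: ⌈(79·89+438)/487⌉ − ⌈(78·89+438)/487⌉ = ⌈7469/487⌉ − ⌈7380/487⌉ = 16 − 16 = 0
n=79: ⌈(80·89+438)/487⌉ − ⌈(79·89+438)/487⌉ = ⌈7558/487⌉ − ⌈7469/487⌉ = 16 − 16 = 0
n=80: ⌈(81·89+438)/487⌉ − ⌈(80·89+438)/487⌉ = ⌈7647/487⌉ − ⌈7558/487⌉ = 16 − 16 = 0

100000100001000010000010000100000100001000001000010000010000100000100001000001000


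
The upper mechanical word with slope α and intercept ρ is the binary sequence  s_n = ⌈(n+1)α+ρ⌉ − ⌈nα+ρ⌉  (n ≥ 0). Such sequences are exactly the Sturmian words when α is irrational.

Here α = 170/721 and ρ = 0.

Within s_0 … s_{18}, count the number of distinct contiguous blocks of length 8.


t_n = ⌈(n·170)/721⌉ for n = 0 … 19:
  n=0…9: ⌈0/721⌉=0 ⌈170/721⌉=1 ⌈340/721⌉=1 ⌈510/721⌉=1 ⌈680/721⌉=1 ⌈850/721⌉=2 ⌈1020/721⌉=2 ⌈1190/721⌉=2 ⌈1360/721⌉=2 ⌈1530/721⌉=3
  n=10…19: ⌈1700/721⌉=3 ⌈1870/721⌉=3 ⌈2040/721⌉=3 ⌈2210/721⌉=4 ⌈2380/721⌉=4 ⌈2550/721⌉=4 ⌈2720/721⌉=4 ⌈2890/721⌉=5 ⌈3060/721⌉=5 ⌈3230/721⌉=5
s_n = t_(n+1) − t_n for n = 0 … 18 gives
prefix = 1000100010001000100
slide a length-8 window over [0..7] … [11..18] (12 windows); first occurrence of each distinct factor:
  [  0..  7] 10001000
  [  1..  8] 00010001
  [  2..  9] 00100010
  [  3.. 10] 01000100
  (the other 8 windows repeat one of these)
distinct factors: {00010001, 00100010, 01000100, 10001000}
count = 4  (Sturmian bound for length 8 is 9)

4


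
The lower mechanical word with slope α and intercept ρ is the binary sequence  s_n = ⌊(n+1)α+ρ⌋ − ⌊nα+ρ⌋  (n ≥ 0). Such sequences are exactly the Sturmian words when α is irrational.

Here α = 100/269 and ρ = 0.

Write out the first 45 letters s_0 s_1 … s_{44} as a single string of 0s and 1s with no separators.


001001001010010010100100101001001010010010010

n=0: ⌊(1·100)/269⌋ − ⌊(0·100)/269⌋ = ⌊100/269⌋ − ⌊0/269⌋ = 0 − 0 = 0
n=1: ⌊(2·100)/269⌋ − ⌊(1·100)/269⌋ = ⌊200/269⌋ − ⌊100/269⌋ = 0 − 0 = 0
n=2: ⌊(3·100)/269⌋ − ⌊(2·100)/269⌋ = ⌊300/269⌋ − ⌊200/269⌋ = 1 − 0 = 1
n=3: ⌊(4·100)/269⌋ − ⌊(3·100)/269⌋ = ⌊400/269⌋ − ⌊300/269⌋ = 1 − 1 = 0
n=4: ⌊(5·100)/269⌋ − ⌊(4·100)/269⌋ = ⌊500/269⌋ − ⌊400/269⌋ = 1 − 1 = 0
n=5: ⌊(6·100)/269⌋ − ⌊(5·100)/269⌋ = ⌊600/269⌋ − ⌊500/269⌋ = 2 − 1 = 1
n=6: ⌊(7·100)/269⌋ − ⌊(6·100)/269⌋ = ⌊700/269⌋ − ⌊600/269⌋ = 2 − 2 = 0
n=7: ⌊(8·100)/269⌋ − ⌊(7·100)/269⌋ = ⌊800/269⌋ − ⌊700/269⌋ = 2 − 2 = 0
n=8: ⌊(9·100)/269⌋ − ⌊(8·100)/269⌋ = ⌊900/269⌋ − ⌊800/269⌋ = 3 − 2 = 1
n=9: ⌊(10·100)/269⌋ − ⌊(9·100)/269⌋ = ⌊1000/269⌋ − ⌊900/269⌋ = 3 − 3 = 0
n=10: ⌊(11·100)/269⌋ − ⌊(10·100)/269⌋ = ⌊1100/269⌋ − ⌊1000/269⌋ = 4 − 3 = 1
n=11: ⌊(12·100)/269⌋ − ⌊(11·100)/269⌋ = ⌊1200/269⌋ − ⌊1100/269⌋ = 4 − 4 = 0
n=12: ⌊(13·100)/269⌋ − ⌊(12·100)/269⌋ = ⌊1300/269⌋ − ⌊1200/269⌋ = 4 − 4 = 0
n=13: ⌊(14·100)/269⌋ − ⌊(13·100)/269⌋ = ⌊1400/269⌋ − ⌊1300/269⌋ = 5 − 4 = 1
n=14: ⌊(15·100)/269⌋ − ⌊(14·100)/269⌋ = ⌊1500/269⌋ − ⌊1400/269⌋ = 5 − 5 = 0
n=15: ⌊(16·100)/269⌋ − ⌊(15·100)/269⌋ = ⌊1600/269⌋ − ⌊1500/269⌋ = 5 − 5 = 0
n=16: ⌊(17·100)/269⌋ − ⌊(16·100)/269⌋ = ⌊1700/269⌋ − ⌊1600/269⌋ = 6 − 5 = 1
n=17: ⌊(18·100)/269⌋ − ⌊(17·100)/269⌋ = ⌊1800/269⌋ − ⌊1700/269⌋ = 6 − 6 = 0
n=18: ⌊(19·100)/269⌋ − ⌊(18·100)/269⌋ = ⌊1900/269⌋ − ⌊1800/269⌋ = 7 − 6 = 1
n=19: ⌊(20·100)/269⌋ − ⌊(19·100)/269⌋ = ⌊2000/269⌋ − ⌊1900/269⌋ = 7 − 7 = 0
n=20: ⌊(21·100)/269⌋ − ⌊(20·100)/269⌋ = ⌊2100/269⌋ − ⌊2000/269⌋ = 7 − 7 = 0
n=21: ⌊(22·100)/269⌋ − ⌊(21·100)/269⌋ = ⌊2200/269⌋ − ⌊2100/269⌋ = 8 − 7 = 1
n=22: ⌊(23·100)/269⌋ − ⌊(22·100)/269⌋ = ⌊2300/269⌋ − ⌊2200/269⌋ = 8 − 8 = 0
n=23: ⌊(24·100)/269⌋ − ⌊(23·100)/269⌋ = ⌊2400/269⌋ − ⌊2300/269⌋ = 8 − 8 = 0
n=24: ⌊(25·100)/269⌋ − ⌊(24·100)/269⌋ = ⌊2500/269⌋ − ⌊2400/269⌋ = 9 − 8 = 1
n=25: ⌊(26·100)/269⌋ − ⌊(25·100)/269⌋ = ⌊2600/269⌋ − ⌊2500/269⌋ = 9 − 9 = 0
n=26: ⌊(27·100)/269⌋ − ⌊(26·100)/269⌋ = ⌊2700/269⌋ − ⌊2600/269⌋ = 10 − 9 = 1
n=27: ⌊(28·100)/269⌋ − ⌊(27·100)/269⌋ = ⌊2800/269⌋ − ⌊2700/269⌋ = 10 − 10 = 0
n=28: ⌊(29·100)/269⌋ − ⌊(28·100)/269⌋ = ⌊2900/269⌋ − ⌊2800/269⌋ = 10 − 10 = 0
n=29: ⌊(30·100)/269⌋ − ⌊(29·100)/269⌋ = ⌊3000/269⌋ − ⌊2900/269⌋ = 11 − 10 = 1
n=30: ⌊(31·100)/269⌋ − ⌊(30·100)/269⌋ = ⌊3100/269⌋ − ⌊3000/269⌋ = 11 − 11 = 0
n=31: ⌊(32·100)/269⌋ − ⌊(31·100)/269⌋ = ⌊3200/269⌋ − ⌊3100/269⌋ = 11 − 11 = 0
n=32: ⌊(33·100)/269⌋ − ⌊(32·100)/269⌋ = ⌊3300/269⌋ − ⌊3200/269⌋ = 12 − 11 = 1
n=33: ⌊(34·100)/269⌋ − ⌊(33·100)/269⌋ = ⌊3400/269⌋ − ⌊3300/269⌋ = 12 − 12 = 0
n=34: ⌊(35·100)/269⌋ − ⌊(34·100)/269⌋ = ⌊3500/269⌋ − ⌊3400/269⌋ = 13 − 12 = 1
n=35: ⌊(36·100)/269⌋ − ⌊(35·100)/269⌋ = ⌊3600/269⌋ − ⌊3500/269⌋ = 13 − 13 = 0
n=36: ⌊(37·100)/269⌋ − ⌊(36·100)/269⌋ = ⌊3700/269⌋ − ⌊3600/269⌋ = 13 − 13 = 0
n=37: ⌊(38·100)/269⌋ − ⌊(37·100)/269⌋ = ⌊3800/269⌋ − ⌊3700/269⌋ = 14 − 13 = 1
n=38: ⌊(39·100)/269⌋ − ⌊(38·100)/269⌋ = ⌊3900/269⌋ − ⌊3800/269⌋ = 14 − 14 = 0
n=39: ⌊(40·100)/269⌋ − ⌊(39·100)/269⌋ = ⌊4000/269⌋ − ⌊3900/269⌋ = 14 − 14 = 0
n=40: ⌊(41·100)/269⌋ − ⌊(40·100)/269⌋ = ⌊4100/269⌋ − ⌊4000/269⌋ = 15 − 14 = 1
n=41: ⌊(42·100)/269⌋ − ⌊(41·100)/269⌋ = ⌊4200/269⌋ − ⌊4100/269⌋ = 15 − 15 = 0
n=42: ⌊(43·100)/269⌋ − ⌊(42·100)/269⌋ = ⌊4300/269⌋ − ⌊4200/269⌋ = 15 − 15 = 0
n=43: ⌊(44·100)/269⌋ − ⌊(43·100)/269⌋ = ⌊4400/269⌋ − ⌊4300/269⌋ = 16 − 15 = 1
n=44: ⌊(45·100)/269⌋ − ⌊(44·100)/269⌋ = ⌊4500/269⌋ − ⌊4400/269⌋ = 16 − 16 = 0


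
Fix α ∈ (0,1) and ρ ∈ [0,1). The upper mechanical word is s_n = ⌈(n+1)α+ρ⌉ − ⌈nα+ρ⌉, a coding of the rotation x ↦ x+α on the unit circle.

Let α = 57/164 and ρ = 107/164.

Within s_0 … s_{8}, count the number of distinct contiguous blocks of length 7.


t_n = ⌈(n·57+107)/164⌉ for n = 0 … 9:
  n=0…9: ⌈107/164⌉=1 ⌈164/164⌉=1 ⌈221/164⌉=2 ⌈278/164⌉=2 ⌈335/164⌉=3 ⌈392/164⌉=3 ⌈449/164⌉=3 ⌈506/164⌉=4 ⌈563/164⌉=4 ⌈620/164⌉=4
s_n = t_(n+1) − t_n for n = 0 … 8 gives
prefix = 010100100
slide a length-7 window over [0..6] … [2..8] (3 windows); first occurrence of each distinct factor:
  [  0..  6] 0101001
  [  1..  7] 1010010
  [  2..  8] 0100100
distinct factors: {0100100, 0101001, 1010010}
count = 3  (Sturmian bound for length 7 is 8)

3


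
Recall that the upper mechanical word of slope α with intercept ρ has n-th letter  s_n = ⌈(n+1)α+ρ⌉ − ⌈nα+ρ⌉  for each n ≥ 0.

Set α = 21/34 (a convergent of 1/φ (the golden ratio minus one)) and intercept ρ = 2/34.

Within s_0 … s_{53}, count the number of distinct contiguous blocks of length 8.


t_n = ⌈(n·21+2)/34⌉ for n = 0 … 54:
  n=0…9: ⌈2/34⌉=1 ⌈23/34⌉=1 ⌈44/34⌉=2 ⌈65/34⌉=2 ⌈86/34⌉=3 ⌈107/34⌉=4 ⌈128/34⌉=4 ⌈149/34⌉=5 ⌈170/34⌉=5 ⌈191/34⌉=6
  n=10…19: ⌈212/34⌉=7 ⌈233/34⌉=7 ⌈254/34⌉=8 ⌈275/34⌉=9 ⌈296/34⌉=9 ⌈317/34⌉=10 ⌈338/34⌉=10 ⌈359/34⌉=11 ⌈380/34⌉=12 ⌈401/34⌉=12
  n=20…29: ⌈422/34⌉=13 ⌈443/34⌉=14 ⌈464/34⌉=14 ⌈485/34⌉=15 ⌈506/34⌉=15 ⌈527/34⌉=16 ⌈548/34⌉=17 ⌈569/34⌉=17 ⌈590/34⌉=18 ⌈611/34⌉=18
  n=30…39: ⌈632/34⌉=19 ⌈653/34⌉=20 ⌈674/34⌉=20 ⌈695/34⌉=21 ⌈716/34⌉=22 ⌈737/34⌉=22 ⌈758/34⌉=23 ⌈779/34⌉=23 ⌈800/34⌉=24 ⌈821/34⌉=25
  n=40…49: ⌈842/34⌉=25 ⌈863/34⌉=26 ⌈884/34⌉=26 ⌈905/34⌉=27 ⌈926/34⌉=28 ⌈947/34⌉=28 ⌈968/34⌉=29 ⌈989/34⌉=30 ⌈1010/34⌉=30 ⌈1031/34⌉=31
  n=50…54: ⌈1052/34⌉=31 ⌈1073/34⌉=32 ⌈1094/34⌉=33 ⌈1115/34⌉=33 ⌈1136/34⌉=34
s_n = t_(n+1) − t_n for n = 0 … 53 gives
prefix = 010110101101101011011010110101101101011010110110101101
slide a length-8 window over [0..7] … [46..53] (47 windows); first occurrence of each distinct factor:
  [  0..  7] 01011010
  [  1..  8] 10110101
  [  2..  9] 01101011
  [  3.. 10] 11010110
  [  4.. 11] 10101101
  [  5.. 12] 01011011
  [  6.. 13] 10110110
  [  7.. 14] 01101101
  [  8.. 15] 11011010
  (the other 38 windows repeat one of these)
distinct factors: {01011010, 01011011, 01101011, 01101101, 10101101, 10110101, 10110110, 11010110, 11011010}
count = 9  (Sturmian bound for length 8 is 9)

9


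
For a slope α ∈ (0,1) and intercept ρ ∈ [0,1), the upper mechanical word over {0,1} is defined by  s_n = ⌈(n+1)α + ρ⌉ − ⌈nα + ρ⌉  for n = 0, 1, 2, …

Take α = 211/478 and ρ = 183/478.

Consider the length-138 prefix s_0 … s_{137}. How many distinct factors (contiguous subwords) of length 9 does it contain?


10

t_n = ⌈(n·211+183)/478⌉ for n = 0 … 138:
  n=0…9: ⌈183/478⌉=1 ⌈394/478⌉=1 ⌈605/478⌉=2 ⌈816/478⌉=2 ⌈1027/478⌉=3 ⌈1238/478⌉=3 ⌈1449/478⌉=4 ⌈1660/478⌉=4 ⌈1871/478⌉=4 ⌈2082/478⌉=5
  n=10…19: ⌈2293/478⌉=5 ⌈2504/478⌉=6 ⌈2715/478⌉=6 ⌈2926/478⌉=7 ⌈3137/478⌉=7 ⌈3348/478⌉=8 ⌈3559/478⌉=8 ⌈3770/478⌉=8 ⌈3981/478⌉=9 ⌈4192/478⌉=9
  n=20…29: ⌈4403/478⌉=10 ⌈4614/478⌉=10 ⌈4825/478⌉=11 ⌈5036/478⌉=11 ⌈5247/478⌉=11 ⌈5458/478⌉=12 ⌈5669/478⌉=12 ⌈5880/478⌉=13 ⌈6091/478⌉=13 ⌈6302/478⌉=14
  n=30…39: ⌈6513/478⌉=14 ⌈6724/478⌉=15 ⌈6935/478⌉=15 ⌈7146/478⌉=15 ⌈7357/478⌉=16 ⌈7568/478⌉=16 ⌈7779/478⌉=17 ⌈7990/478⌉=17 ⌈8201/478⌉=18 ⌈8412/478⌉=18
  n=40…49: ⌈8623/478⌉=19 ⌈8834/478⌉=19 ⌈9045/478⌉=19 ⌈9256/478⌉=20 ⌈9467/478⌉=20 ⌈9678/478⌉=21 ⌈9889/478⌉=21 ⌈10100/478⌉=22 ⌈10311/478⌉=22 ⌈10522/478⌉=23
  n=50…59: ⌈10733/478⌉=23 ⌈10944/478⌉=23 ⌈11155/478⌉=24 ⌈11366/478⌉=24 ⌈11577/478⌉=25 ⌈11788/478⌉=25 ⌈11999/478⌉=26 ⌈12210/478⌉=26 ⌈12421/478⌉=26 ⌈12632/478⌉=27
  n=60…69: ⌈12843/478⌉=27 ⌈13054/478⌉=28 ⌈13265/478⌉=28 ⌈13476/478⌉=29 ⌈13687/478⌉=29 ⌈13898/478⌉=30 ⌈14109/478⌉=30 ⌈14320/478⌉=30 ⌈14531/478⌉=31 ⌈14742/478⌉=31
  n=70…79: ⌈14953/478⌉=32 ⌈15164/478⌉=32 ⌈15375/478⌉=33 ⌈15586/478⌉=33 ⌈15797/478⌉=34 ⌈16008/478⌉=34 ⌈16219/478⌉=34 ⌈16430/478⌉=35 ⌈16641/478⌉=35 ⌈16852/478⌉=36
  n=80…89: ⌈17063/478⌉=36 ⌈17274/478⌉=37 ⌈17485/478⌉=37 ⌈17696/478⌉=38 ⌈17907/478⌉=38 ⌈18118/478⌉=38 ⌈18329/478⌉=39 ⌈18540/478⌉=39 ⌈18751/478⌉=40 ⌈18962/478⌉=40
  n=90…99: ⌈19173/478⌉=41 ⌈19384/478⌉=41 ⌈19595/478⌉=41 ⌈19806/478⌉=42 ⌈20017/478⌉=42 ⌈20228/478⌉=43 ⌈20439/478⌉=43 ⌈20650/478⌉=44 ⌈20861/478⌉=44 ⌈21072/478⌉=45
  n=100…109: ⌈21283/478⌉=45 ⌈21494/478⌉=45 ⌈21705/478⌉=46 ⌈21916/478⌉=46 ⌈22127/478⌉=47 ⌈22338/478⌉=47 ⌈22549/478⌉=48 ⌈22760/478⌉=48 ⌈22971/478⌉=49 ⌈23182/478⌉=49
  n=110…119: ⌈23393/478⌉=49 ⌈23604/478⌉=50 ⌈23815/478⌉=50 ⌈24026/478⌉=51 ⌈24237/478⌉=51 ⌈24448/478⌉=52 ⌈24659/478⌉=52 ⌈24870/478⌉=53 ⌈25081/478⌉=53 ⌈25292/478⌉=53
  n=120…129: ⌈25503/478⌉=54 ⌈25714/478⌉=54 ⌈25925/478⌉=55 ⌈26136/478⌉=55 ⌈26347/478⌉=56 ⌈26558/478⌉=56 ⌈26769/478⌉=57 ⌈26980/478⌉=57 ⌈27191/478⌉=57 ⌈27402/478⌉=58
  n=130…138: ⌈27613/478⌉=58 ⌈27824/478⌉=59 ⌈28035/478⌉=59 ⌈28246/478⌉=60 ⌈28457/478⌉=60 ⌈28668/478⌉=60 ⌈28879/478⌉=61 ⌈29090/478⌉=61 ⌈29301/478⌉=62
s_n = t_(n+1) − t_n for n = 0 … 137 gives
prefix = 010101001010101001010100101010100101010100101010100101010010101010010101010010101010010101001010101001010101001010101001010101001010100101
slide a length-9 window over [0..8] … [129..137] (130 windows); first occurrence of each distinct factor:
  [  0..  8] 010101001
  [  1..  9] 101010010
  [  2.. 10] 010100101
  [  3.. 11] 101001010
  [  4.. 12] 010010101
  [  5.. 13] 100101010
  [  6.. 14] 001010101
  [  7.. 15] 010101010
  [  8.. 16] 101010100
  [ 15.. 23] 001010100
  (the other 120 windows repeat one of these)
distinct factors: {001010100, 001010101, 010010101, 010100101, 010101001, 010101010, 100101010, 101001010, 101010010, 101010100}
count = 10  (Sturmian bound for length 9 is 10)
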